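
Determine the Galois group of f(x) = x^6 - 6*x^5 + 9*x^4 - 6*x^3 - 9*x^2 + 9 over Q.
6T9: S_3 x S_3

The polynomial f is an irreducible sextic over Q, so G = Gal(f/Q) is one of the 16 transitive subgroups 6T1, ..., 6T16 of S_6. The discriminant of f is 297538935552, which is not a perfect square, so G is not contained in A_6. The transitive groups of degree 6 not contained in A_6 are: C_6 (6T1, order 6), S_3 (6T2, order 6), D_6 (6T3, order 12), C_3 x S_3 (6T5, order 18), A_4 x C_2 (6T6, order 24), S_4 (6T8, order 24), S_3 x S_3 (6T9, order 36), S_4 x C_2 (6T11, order 48), (S_3 x S_3) : C_2 (6T13, order 72), PGL(2,5) (6T14, order 120), S_6 (6T16, order 720). By Dedekind's theorem, for a prime p not dividing disc(f) the degrees of the irreducible factors of f mod p form the cycle type of an element of G. Factoring f modulo the 23 such primes p <= 97 (skipping 2, 3, which divide the discriminant), each new pattern first appears at: mod 5: f = (x^6 + 4x^5 + 4x^4 + 4x^3 + x^2 + 4), pattern 6; mod 11: f = (x + 1)(x + 4)(x^2 + 4x + 2)(x^2 + 7x + 8), pattern 2+2+1+1; mod 13: f = (x + 5)(x + 8)(x + 10)(x^3 + 10x^2 + 12x + 10), pattern 3+1+1+1; mod 31: f = (x^2 + 10x + 22)(x^2 + 21x + 14)(x^2 + 25x + 11), pattern 2+2+2; mod 97: f = (x^3 + 94x^2 + 30x + 94)(x^3 + 94x^2 + 67x + 94), pattern 3+3. No other pattern occurs in this range, so the set of observed cycle types is {6, 2+2+1+1, 3+1+1+1, 2+2+2, 3+3}. The candidates containing elements of all these cycle types are S_3 x S_3 (6T9) of order 36, (S_3 x S_3) : C_2 (6T13) of order 72, S_6 (6T16) of order 720; the others are excluded. The observed types are precisely the cycle types that occur in S_3 x S_3 (6T9) (apart from the identity). Each of the other remaining candidates has further cycle types, and by the Chebotarev density theorem the matching factorization patterns would occur for a proportion of primes equal to their share of the group: (S_3 x S_3) : C_2 (6T13) additionally contains elements of type 4+2, 3+2+1, 2+1+1+1+1 (36 of its 72 elements, about 50% of primes); S_6 (6T16) additionally contains elements of type 5+1, 4+2, 4+1+1, 3+2+1, 2+1+1+1+1 (459 of its 720 elements, about 64% of primes). None of the 23 primes tested shows any such pattern (for each of these groups the chance of that is below 10^-4), which rules them out. Hence G = S_3 x S_3 (6T9), of order 36.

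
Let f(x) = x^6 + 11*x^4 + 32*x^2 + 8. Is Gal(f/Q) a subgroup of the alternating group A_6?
The polynomial is irreducible of degree 6 over Q. Its discriminant is -327680000, which is not a perfect square. A Galois group lies in the alternating group exactly when the discriminant is a square in Q, so the Galois group (S_4) is not contained in A_6.

No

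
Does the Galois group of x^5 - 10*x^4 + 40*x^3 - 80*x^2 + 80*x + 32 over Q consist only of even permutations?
No

The polynomial is irreducible of degree 5 over Q. Its discriminant is 52428800000, which is not a perfect square. A Galois group lies in the alternating group exactly when the discriminant is a square in Q, so the Galois group (F_20) is not contained in A_5.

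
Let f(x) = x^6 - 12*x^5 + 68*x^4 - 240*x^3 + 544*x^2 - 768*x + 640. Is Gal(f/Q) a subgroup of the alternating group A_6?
The polynomial is irreducible of degree 6 over Q. Its discriminant is -201485505789952, which is not a perfect square. A Galois group lies in the alternating group exactly when the discriminant is a square in Q, so the Galois group ((S_3 x S_3) : C_2) is not contained in A_6.

No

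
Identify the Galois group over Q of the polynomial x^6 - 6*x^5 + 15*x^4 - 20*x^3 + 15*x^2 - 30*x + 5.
A_6

The polynomial f is an irreducible sextic over Q, so G = Gal(f/Q) is one of the 16 transitive subgroups 6T1, ..., 6T16 of S_6. The discriminant of f is 746496000000 = 864000^2, a perfect square, so G is contained in A_6. The transitive groups of degree 6 contained in A_6 are: A_4 (6T4, order 12), S_4 (6T7, order 24), (C_3 x C_3) : C_4 (6T10, order 36), PSL(2,5) (6T12, order 60), A_6 (6T15, order 360). By Dedekind's theorem, for a prime p not dividing disc(f) the degrees of the irreducible factors of f mod p form the cycle type of an element of G. Factoring f modulo the 6 such primes p <= 23 (skipping 2, 3, 5, which divide the discriminant), each new pattern first appears at: mod 7: f = (x + 3)(x^5 + 5x^4 + x^2 + 5x + 4), pattern 5+1; mod 23: f = (x + 1)(x + 10)(x + 15)(x^3 + 14x^2 + 5x + 10), pattern 3+1+1+1. No other pattern occurs in this range, so the set of observed cycle types is {5+1, 3+1+1+1}. Among the candidates above, the only group containing elements of all these cycle types is A_6 (6T15) — each of A_4 (6T4), S_4 (6T7), (C_3 x C_3) : C_4 (6T10), PSL(2,5) (6T12) lacks at least one of them. Hence G = A_6 (6T15), of order 360.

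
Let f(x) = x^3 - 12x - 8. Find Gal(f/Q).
The polynomial is an irreducible cubic over Q and its discriminant is 5184 = 72^2, a perfect square. For an irreducible cubic, a square discriminant forces the Galois group to be A_3, the cyclic group of order 3.

C_3 (order 3)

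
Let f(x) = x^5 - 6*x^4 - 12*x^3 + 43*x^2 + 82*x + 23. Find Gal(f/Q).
C_5

The polynomial f is an irreducible quintic over Q, so G = Gal(f/Q) is a transitive subgroup of S_5: one of C_5 (5T1, order 5), D_5 (5T2, order 10), F_20 (5T3, order 20), A_5 (5T4, order 60) or S_5 (5T5, order 120). The discriminant of f is 14320669561 = 119669^2, a perfect square, so G is contained in A_5. The transitive groups of degree 5 contained in A_5 are: C_5 (5T1, order 5), D_5 (5T2, order 10), A_5 (5T4, order 60). By Dedekind's theorem, for a prime p not dividing disc(f) the degrees of the irreducible factors of f mod p form the cycle type of an element of G. Factoring f modulo the 14 such primes p <= 59 (skipping 11, 23, 43, which divide the discriminant), each new pattern first appears at: mod 2: f = (x^5 + x^2 + 1), pattern 5. No other pattern occurs in this range, so the set of observed cycle types is {5}. The candidates containing elements of all these cycle types are C_5 (5T1) of order 5, D_5 (5T2) of order 10, A_5 (5T4) of order 60; the others are excluded. The observed types are precisely the cycle types that occur in C_5 (5T1) (apart from the identity). Each of the other remaining candidates has further cycle types, and by the Chebotarev density theorem the matching factorization patterns would occur for a proportion of primes equal to their share of the group: D_5 (5T2) additionally contains elements of type 2+2+1 (5 of its 10 elements, about 50% of primes); A_5 (5T4) additionally contains elements of type 3+1+1, 2+2+1 (35 of its 60 elements, about 58% of primes). None of the 14 primes tested shows any such pattern (for each of these groups the chance of that is below 10^-4), which rules them out. Hence G = C_5 (5T1), of order 5.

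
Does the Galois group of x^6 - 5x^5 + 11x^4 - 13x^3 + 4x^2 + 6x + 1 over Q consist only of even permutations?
Yes

The polynomial is irreducible of degree 6 over Q. Its discriminant is 525625 = 725^2, a perfect square. A Galois group lies in the alternating group exactly when the discriminant is a square in Q, so the Galois group ((C_3 x C_3) : C_4) is contained in A_6.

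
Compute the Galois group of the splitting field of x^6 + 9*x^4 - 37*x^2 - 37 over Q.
6T8: S_4

The polynomial f is an irreducible sextic over Q, so G = Gal(f/Q) is one of the 16 transitive subgroups 6T1, ..., 6T16 of S_6. The discriminant of f is 870211913777152, which is not a perfect square, so G is not contained in A_6. The transitive groups of degree 6 not contained in A_6 are: C_6 (6T1, order 6), S_3 (6T2, order 6), D_6 (6T3, order 12), C_3 x S_3 (6T5, order 18), A_4 x C_2 (6T6, order 24), S_4 (6T8, order 24), S_3 x S_3 (6T9, order 36), S_4 x C_2 (6T11, order 48), (S_3 x S_3) : C_2 (6T13, order 72), PGL(2,5) (6T14, order 120), S_6 (6T16, order 720). By Dedekind's theorem, for a prime p not dividing disc(f) the degrees of the irreducible factors of f mod p form the cycle type of an element of G. Factoring f modulo the 22 such primes p <= 89 (skipping 2, 37, which divide the discriminant), each new pattern first appears at: mod 3: f = (x^3 + x^2 + 2x + 1)(x^3 + 2x^2 + 2x + 2), pattern 3+3; mod 5: f = (x^2 + 2)(x^2 + 2x + 3)(x^2 + 3x + 3), pattern 2+2+2; mod 17: f = (x + 3)(x + 14)(x^4 + x^2 + 6), pattern 4+1+1; mod 67: f = (x + 9)(x + 58)(x^2 + 25)(x^2 + 65), pattern 2+2+1+1. No other pattern occurs in this range, so the set of observed cycle types is {3+3, 2+2+2, 4+1+1, 2+2+1+1}. The candidates containing elements of all these cycle types are S_4 (6T8) of order 24, S_4 x C_2 (6T11) of order 48, PGL(2,5) (6T14) of order 120, S_6 (6T16) of order 720; the others are excluded. The observed types are precisely the cycle types that occur in S_4 (6T8) (apart from the identity). Each of the other remaining candidates has further cycle types, and by the Chebotarev density theorem the matching factorization patterns would occur for a proportion of primes equal to their share of the group: S_4 x C_2 (6T11) additionally contains elements of type 6, 4+2, 2+1+1+1+1 (17 of its 48 elements, about 35% of primes); PGL(2,5) (6T14) additionally contains elements of type 6, 5+1 (44 of its 120 elements, about 37% of primes); S_6 (6T16) additionally contains elements of type 6, 5+1, 4+2, 3+2+1, 3+1+1+1, 2+1+1+1+1 (529 of its 720 elements, about 73% of primes). None of the 22 primes tested shows any such pattern (for each of these groups the chance of that is below 10^-4), which rules them out. Hence G = S_4 (6T8), of order 24.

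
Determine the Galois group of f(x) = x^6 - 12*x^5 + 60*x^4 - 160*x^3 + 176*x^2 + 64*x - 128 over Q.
The polynomial f is an irreducible sextic over Q, so G = Gal(f/Q) is one of the 16 transitive subgroups 6T1, ..., 6T16 of S_6. The discriminant of f is -3603718079512576, which is not a perfect square, so G is not contained in A_6. The transitive groups of degree 6 not contained in A_6 are: C_6 (6T1, order 6), S_3 (6T2, order 6), D_6 (6T3, order 12), C_3 x S_3 (6T5, order 18), A_4 x C_2 (6T6, order 24), S_4 (6T8, order 24), S_3 x S_3 (6T9, order 36), S_4 x C_2 (6T11, order 48), (S_3 x S_3) : C_2 (6T13, order 72), PGL(2,5) (6T14, order 120), S_6 (6T16, order 720). By Dedekind's theorem, for a prime p not dividing disc(f) the degrees of the irreducible factors of f mod p form the cycle type of an element of G. Factoring f modulo the 67 such primes p <= 347 (skipping 2, 229, which divide the discriminant), each new pattern first appears at: mod 3: f = (x^6 + 2x^3 + 2x^2 + x + 1), pattern 6; mod 5: f = (x^3 + x + 4)(x^3 + 3x^2 + 4x + 3), pattern 3+3; mod 7: f = (x + 1)(x + 2)(x^4 + 6x^3 + 5x^2 + 2x + 6), pattern 4+1+1; mod 13: f = (x^2 + 9x + 11)(x^4 + 5x^3 + 4x^2 + 9x + 12), pattern 4+2; mod 23: f = (x^2 + 6x + 10)(x^2 + 9x + 4)(x^2 + 19x + 6), pattern 2+2+2; mod 29: f = (x + 7)(x + 18)(x^2 + 23x + 7)(x^2 + 27x + 28), pattern 2+2+1+1; mod 193: f = (x + 3)(x + 10)(x + 86)(x + 103)(x + 179)(x + 186), pattern 1+1+1+1+1+1; mod 347: f = (x + 4)(x + 43)(x + 300)(x + 339)(x^2 + 343x + 330), pattern 2+1+1+1+1. No other pattern occurs in this range, so the set of observed cycle types is {6, 3+3, 4+1+1, 4+2, 2+2+2, 2+2+1+1, 1+1+1+1+1+1, 2+1+1+1+1}. The candidates containing elements of all these cycle types are S_4 x C_2 (6T11) of order 48, S_6 (6T16) of order 720; the others are excluded. The observed types are precisely the cycle types that occur in S_4 x C_2 (6T11). Each of the other remaining candidates has further cycle types, and by the Chebotarev density theorem the matching factorization patterns would occur for a proportion of primes equal to their share of the group: S_6 (6T16) additionally contains elements of type 5+1, 3+2+1, 3+1+1+1 (304 of its 720 elements, about 42% of primes). None of the 67 primes tested shows any such pattern (for each of these groups the chance of that is below 10^-4), which rules them out. Hence G = S_4 x C_2 (6T11), of order 48.

S_4 x C_2 (order 48)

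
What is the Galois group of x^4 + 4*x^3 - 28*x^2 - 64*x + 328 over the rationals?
V_4 (also written V4)

The polynomial is an irreducible quartic over Q and its discriminant is 479084544 = 21888^2, a perfect square, so the Galois group is contained in A_4. The resolvent cubic y^3 + 28*y^2 - 1568*y - 46080 splits completely over Q, which gives the Klein four-group V_4.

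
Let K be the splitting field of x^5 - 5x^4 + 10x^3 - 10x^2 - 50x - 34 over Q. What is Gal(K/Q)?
5T4: A_5

The polynomial f is an irreducible quintic over Q, so G = Gal(f/Q) is a transitive subgroup of S_5: one of C_5 (5T1, order 5), D_5 (5T2, order 10), F_20 (5T3, order 20), A_5 (5T4, order 60) or S_5 (5T5, order 120). The discriminant of f is 58564000000 = 242000^2, a perfect square, so G is contained in A_5. The transitive groups of degree 5 contained in A_5 are: C_5 (5T1, order 5), D_5 (5T2, order 10), A_5 (5T4, order 60). By Dedekind's theorem, for a prime p not dividing disc(f) the degrees of the irreducible factors of f mod p form the cycle type of an element of G. Factoring f modulo the 3 such primes p <= 13 (skipping 2, 5, 11, which divide the discriminant), each new pattern first appears at: mod 3: f = (x^5 + x^4 + x^3 + 2x^2 + x + 2), pattern 5; mod 13: f = (x + 4)(x + 6)(x^3 + 11x^2 + 6x + 4), pattern 3+1+1. No other pattern occurs in this range, so the set of observed cycle types is {5, 3+1+1}. Among the candidates above, the only group containing elements of all these cycle types is A_5 (5T4) — each of C_5 (5T1), D_5 (5T2) lacks at least one of them. Hence G = A_5 (5T4), of order 60.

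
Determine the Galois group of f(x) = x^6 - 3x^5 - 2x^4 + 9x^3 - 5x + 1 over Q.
S_3

The polynomial f is an irreducible sextic over Q, so G = Gal(f/Q) is one of the 16 transitive subgroups 6T1, ..., 6T16 of S_6. The discriminant of f is 810448, which is not a perfect square, so G is not contained in A_6. The transitive groups of degree 6 not contained in A_6 are: C_6 (6T1, order 6), S_3 (6T2, order 6), D_6 (6T3, order 12), C_3 x S_3 (6T5, order 18), A_4 x C_2 (6T6, order 24), S_4 (6T8, order 24), S_3 x S_3 (6T9, order 36), S_4 x C_2 (6T11, order 48), (S_3 x S_3) : C_2 (6T13, order 72), PGL(2,5) (6T14, order 120), S_6 (6T16, order 720). By Dedekind's theorem, for a prime p not dividing disc(f) the degrees of the irreducible factors of f mod p form the cycle type of an element of G. Factoring f modulo the 23 such primes p <= 97 (skipping 2, 37, which divide the discriminant), each new pattern first appears at: mod 3: f = (x^3 + x^2 + 2)(x^3 + 2x^2 + 2x + 2), pattern 3+3; mod 5: f = (x^2 + 2)(x^2 + 3x + 3)(x^2 + 4x + 1), pattern 2+2+2; mod 67: f = (x + 2)(x + 18)(x + 30)(x + 36)(x + 48)(x + 64), pattern 1+1+1+1+1+1. No other pattern occurs in this range, so the set of observed cycle types is {3+3, 2+2+2, 1+1+1+1+1+1}. The candidates containing elements of all these cycle types are C_6 (6T1) of order 6, S_3 (6T2) of order 6, D_6 (6T3) of order 12, C_3 x S_3 (6T5) of order 18, A_4 x C_2 (6T6) of order 24, S_4 (6T8) of order 24, S_3 x S_3 (6T9) of order 36, S_4 x C_2 (6T11) of order 48, (S_3 x S_3) : C_2 (6T13) of order 72, PGL(2,5) (6T14) of order 120, S_6 (6T16) of order 720; the others are excluded. The observed types are precisely the cycle types that occur in S_3 (6T2). Each of the other remaining candidates has further cycle types, and by the Chebotarev density theorem the matching factorization patterns would occur for a proportion of primes equal to their share of the group: C_6 (6T1) additionally contains elements of type 6 (2 of its 6 elements, about 33% of primes); D_6 (6T3) additionally contains elements of type 6, 2+2+1+1 (5 of its 12 elements, about 42% of primes); C_3 x S_3 (6T5) additionally contains elements of type 6, 3+1+1+1 (10 of its 18 elements, about 56% of primes); A_4 x C_2 (6T6) additionally contains elements of type 6, 2+2+1+1, 2+1+1+1+1 (14 of its 24 elements, about 58% of primes); S_4 (6T8) additionally contains elements of type 4+1+1, 2+2+1+1 (9 of its 24 elements, about 38% of primes); S_3 x S_3 (6T9) additionally contains elements of type 6, 3+1+1+1, 2+2+1+1 (25 of its 36 elements, about 69% of primes); S_4 x C_2 (6T11) additionally contains elements of type 6, 4+2, 4+1+1, 2+2+1+1, 2+1+1+1+1 (32 of its 48 elements, about 67% of primes); (S_3 x S_3) : C_2 (6T13) additionally contains elements of type 6, 4+2, 3+2+1, 3+1+1+1, 2+2+1+1, 2+1+1+1+1 (61 of its 72 elements, about 85% of primes); PGL(2,5) (6T14) additionally contains elements of type 6, 5+1, 4+1+1, 2+2+1+1 (89 of its 120 elements, about 74% of primes); S_6 (6T16) additionally contains elements of type 6, 5+1, 4+2, 4+1+1, 3+2+1, 3+1+1+1, 2+2+1+1, 2+1+1+1+1 (664 of its 720 elements, about 92% of primes). None of the 23 primes tested shows any such pattern (for each of these groups the chance of that is below 10^-4), which rules them out. Hence G = S_3 (6T2), of order 6.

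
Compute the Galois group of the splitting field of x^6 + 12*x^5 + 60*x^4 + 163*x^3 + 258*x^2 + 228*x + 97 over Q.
C_3 x S_3 (order 18)

The polynomial f is an irreducible sextic over Q, so G = Gal(f/Q) is one of the 16 transitive subgroups 6T1, ..., 6T16 of S_6. The discriminant of f is -1162261467, which is not a perfect square, so G is not contained in A_6. The transitive groups of degree 6 not contained in A_6 are: C_6 (6T1, order 6), S_3 (6T2, order 6), D_6 (6T3, order 12), C_3 x S_3 (6T5, order 18), A_4 x C_2 (6T6, order 24), S_4 (6T8, order 24), S_3 x S_3 (6T9, order 36), S_4 x C_2 (6T11, order 48), (S_3 x S_3) : C_2 (6T13, order 72), PGL(2,5) (6T14, order 120), S_6 (6T16, order 720). By Dedekind's theorem, for a prime p not dividing disc(f) the degrees of the irreducible factors of f mod p form the cycle type of an element of G. Factoring f modulo the 33 such primes p <= 139 (skipping 3, which divides the discriminant), each new pattern first appears at: mod 2: f = (x^6 + x^3 + 1), pattern 6; mod 7: f = (x + 3)(x + 4)(x + 6)(x^3 + 6x^2 + 5x + 3), pattern 3+1+1+1; mod 17: f = (x^2 + 6x + 6)(x^2 + 8x + 10)(x^2 + 15x + 7), pattern 2+2+2; mod 19: f = (x^3 + 6x^2 + 12x + 6)(x^3 + 6x^2 + 12x + 13), pattern 3+3; mod 73: f = (x + 5)(x + 14)(x + 25)(x + 26)(x + 40)(x + 48), pattern 1+1+1+1+1+1. No other pattern occurs in this range, so the set of observed cycle types is {6, 3+1+1+1, 2+2+2, 3+3, 1+1+1+1+1+1}. The candidates containing elements of all these cycle types are C_3 x S_3 (6T5) of order 18, S_3 x S_3 (6T9) of order 36, (S_3 x S_3) : C_2 (6T13) of order 72, S_6 (6T16) of order 720; the others are excluded. The observed types are precisely the cycle types that occur in C_3 x S_3 (6T5). Each of the other remaining candidates has further cycle types, and by the Chebotarev density theorem the matching factorization patterns would occur for a proportion of primes equal to their share of the group: S_3 x S_3 (6T9) additionally contains elements of type 2+2+1+1 (9 of its 36 elements, about 25% of primes); (S_3 x S_3) : C_2 (6T13) additionally contains elements of type 4+2, 3+2+1, 2+2+1+1, 2+1+1+1+1 (45 of its 72 elements, about 62% of primes); S_6 (6T16) additionally contains elements of type 5+1, 4+2, 4+1+1, 3+2+1, 2+2+1+1, 2+1+1+1+1 (504 of its 720 elements, about 70% of primes). None of the 33 primes tested shows any such pattern (for each of these groups the chance of that is below 10^-4), which rules them out. Hence G = C_3 x S_3 (6T5), of order 18.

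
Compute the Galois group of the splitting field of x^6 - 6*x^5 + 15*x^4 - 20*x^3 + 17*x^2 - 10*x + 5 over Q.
The polynomial f is an irreducible sextic over Q, so G = Gal(f/Q) is one of the 16 transitive subgroups 6T1, ..., 6T16 of S_6. The discriminant of f is -2508800, which is not a perfect square, so G is not contained in A_6. The transitive groups of degree 6 not contained in A_6 are: C_6 (6T1, order 6), S_3 (6T2, order 6), D_6 (6T3, order 12), C_3 x S_3 (6T5, order 18), A_4 x C_2 (6T6, order 24), S_4 (6T8, order 24), S_3 x S_3 (6T9, order 36), S_4 x C_2 (6T11, order 48), (S_3 x S_3) : C_2 (6T13, order 72), PGL(2,5) (6T14, order 120), S_6 (6T16, order 720). By Dedekind's theorem, for a prime p not dividing disc(f) the degrees of the irreducible factors of f mod p form the cycle type of an element of G. Factoring f modulo the 17 such primes p <= 71 (skipping 2, 5, 7, which divide the discriminant), each new pattern first appears at: mod 3: f = (x^3 + x^2 + 2)(x^3 + 2x^2 + x + 1), pattern 3+3; mod 13: f = (x^6 + 7x^5 + 2x^4 + 6x^3 + 4x^2 + 3x + 5), pattern 6; mod 19: f = (x^2 + 17x + 6)(x^4 + 15x^3 + x^2 + 6x + 4), pattern 4+2; mod 23: f = (x + 10)(x + 11)(x^4 + 19x^3 + 12x^2 + 7x + 22), pattern 4+1+1; mod 53: f = (x^2 + 9x + 28)(x^2 + 40x + 50)(x^2 + 51x + 46), pattern 2+2+2; mod 59: f = (x + 3)(x + 54)(x^2 + 3x + 46)(x^2 + 52x + 56), pattern 2+2+1+1; mod 71: f = (x + 7)(x + 10)(x + 59)(x + 62)(x^2 + 69x + 44), pattern 2+1+1+1+1. No other pattern occurs in this range, so the set of observed cycle types is {3+3, 6, 4+2, 4+1+1, 2+2+2, 2+2+1+1, 2+1+1+1+1}. The candidates containing elements of all these cycle types are S_4 x C_2 (6T11) of order 48, S_6 (6T16) of order 720; the others are excluded. The observed types are precisely the cycle types that occur in S_4 x C_2 (6T11) (apart from the identity). Each of the other remaining candidates has further cycle types, and by the Chebotarev density theorem the matching factorization patterns would occur for a proportion of primes equal to their share of the group: S_6 (6T16) additionally contains elements of type 5+1, 3+2+1, 3+1+1+1 (304 of its 720 elements, about 42% of primes). None of the 17 primes tested shows any such pattern (for each of these groups the chance of that is below 10^-4), which rules them out. Hence G = S_4 x C_2 (6T11), of order 48.

S_4 x C_2 (also written S4xC2)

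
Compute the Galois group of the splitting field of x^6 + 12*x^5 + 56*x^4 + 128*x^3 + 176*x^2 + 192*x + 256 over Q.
The polynomial f is an irreducible sextic over Q, so G = Gal(f/Q) is one of the 16 transitive subgroups 6T1, ..., 6T16 of S_6. The discriminant of f is -5497558138880000, which is not a perfect square, so G is not contained in A_6. The transitive groups of degree 6 not contained in A_6 are: C_6 (6T1, order 6), S_3 (6T2, order 6), D_6 (6T3, order 12), C_3 x S_3 (6T5, order 18), A_4 x C_2 (6T6, order 24), S_4 (6T8, order 24), S_3 x S_3 (6T9, order 36), S_4 x C_2 (6T11, order 48), (S_3 x S_3) : C_2 (6T13, order 72), PGL(2,5) (6T14, order 120), S_6 (6T16, order 720). By Dedekind's theorem, for a prime p not dividing disc(f) the degrees of the irreducible factors of f mod p form the cycle type of an element of G. Factoring f modulo the 22 such primes p <= 89 (skipping 2, 5, which divide the discriminant), each new pattern first appears at: mod 3: f = (x^3 + x^2 + x + 2)(x^3 + 2x^2 + 2x + 2), pattern 3+3; mod 7: f = (x^2 + 2x + 3)(x^2 + 4x + 5)(x^2 + 6x + 4), pattern 2+2+2; mod 13: f = (x + 7)(x + 10)(x^4 + 8x^3 + 6x^2 + 12x + 7), pattern 4+1+1; mod 43: f = (x + 21)(x + 26)(x^2 + 4x + 1)(x^2 + 4x + 20), pattern 2+2+1+1. No other pattern occurs in this range, so the set of observed cycle types is {3+3, 2+2+2, 4+1+1, 2+2+1+1}. The candidates containing elements of all these cycle types are S_4 (6T8) of order 24, S_4 x C_2 (6T11) of order 48, PGL(2,5) (6T14) of order 120, S_6 (6T16) of order 720; the others are excluded. The observed types are precisely the cycle types that occur in S_4 (6T8) (apart from the identity). Each of the other remaining candidates has further cycle types, and by the Chebotarev density theorem the matching factorization patterns would occur for a proportion of primes equal to their share of the group: S_4 x C_2 (6T11) additionally contains elements of type 6, 4+2, 2+1+1+1+1 (17 of its 48 elements, about 35% of primes); PGL(2,5) (6T14) additionally contains elements of type 6, 5+1 (44 of its 120 elements, about 37% of primes); S_6 (6T16) additionally contains elements of type 6, 5+1, 4+2, 3+2+1, 3+1+1+1, 2+1+1+1+1 (529 of its 720 elements, about 73% of primes). None of the 22 primes tested shows any such pattern (for each of these groups the chance of that is below 10^-4), which rules them out. Hence G = S_4 (6T8), of order 24.

S_4 (also written S4-)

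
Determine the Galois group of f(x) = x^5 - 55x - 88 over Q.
The polynomial f is an irreducible quintic over Q, so G = Gal(f/Q) is a transitive subgroup of S_5: one of C_5 (5T1, order 5), D_5 (5T2, order 10), F_20 (5T3, order 20), A_5 (5T4, order 60) or S_5 (5T5, order 120). The discriminant of f is 58564000000 = 242000^2, a perfect square, so G is contained in A_5. The transitive groups of degree 5 contained in A_5 are: C_5 (5T1, order 5), D_5 (5T2, order 10), A_5 (5T4, order 60). By Dedekind's theorem, for a prime p not dividing disc(f) the degrees of the irreducible factors of f mod p form the cycle type of an element of G. Factoring f modulo the 3 such primes p <= 13 (skipping 2, 5, 11, which divide the discriminant), each new pattern first appears at: mod 3: f = (x^5 + 2x + 2), pattern 5; mod 13: f = (x + 5)(x + 7)(x^3 + x^2 + 5x + 9), pattern 3+1+1. No other pattern occurs in this range, so the set of observed cycle types is {5, 3+1+1}. Among the candidates above, the only group containing elements of all these cycle types is A_5 (5T4) — each of C_5 (5T1), D_5 (5T2) lacks at least one of them. Hence G = A_5 (5T4), of order 60.

A_5 (also written A5)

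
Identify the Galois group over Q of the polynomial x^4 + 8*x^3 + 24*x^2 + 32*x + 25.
The polynomial is an irreducible quartic over Q and its discriminant is 186624 = 432^2, a perfect square, so the Galois group is contained in A_4. The resolvent cubic y^3 - 24*y^2 + 156*y - 224 splits completely over Q, which gives the Klein four-group V_4.

V_4, the Klein four-group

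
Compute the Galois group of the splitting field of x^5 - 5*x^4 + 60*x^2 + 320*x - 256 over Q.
D_5 (also written D5)

The polynomial f is an irreducible quintic over Q, so G = Gal(f/Q) is a transitive subgroup of S_5: one of C_5 (5T1, order 5), D_5 (5T2, order 10), F_20 (5T3, order 20), A_5 (5T4, order 60) or S_5 (5T5, order 120). The discriminant of f is 2415919104000000 = 49152000^2, a perfect square, so G is contained in A_5. The transitive groups of degree 5 contained in A_5 are: C_5 (5T1, order 5), D_5 (5T2, order 10), A_5 (5T4, order 60). By Dedekind's theorem, for a prime p not dividing disc(f) the degrees of the irreducible factors of f mod p form the cycle type of an element of G. Factoring f modulo the 23 such primes p <= 101 (skipping 2, 3, 5, which divide the discriminant), each new pattern first appears at: mod 7: f = (x^5 + 2x^4 + 4x^2 + 5x + 3), pattern 5; mod 17: f = (x + 8)(x^2 + 9x + 4)(x^2 + 12x + 9), pattern 2+2+1. No other pattern occurs in this range, so the set of observed cycle types is {5, 2+2+1}. The candidates containing elements of all these cycle types are D_5 (5T2) of order 10, A_5 (5T4) of order 60; the others are excluded. The observed types are precisely the cycle types that occur in D_5 (5T2) (apart from the identity). Each of the other remaining candidates has further cycle types, and by the Chebotarev density theorem the matching factorization patterns would occur for a proportion of primes equal to their share of the group: A_5 (5T4) additionally contains elements of type 3+1+1 (20 of its 60 elements, about 33% of primes). None of the 23 primes tested shows any such pattern (for each of these groups the chance of that is below 10^-4), which rules them out. Hence G = D_5 (5T2), of order 10.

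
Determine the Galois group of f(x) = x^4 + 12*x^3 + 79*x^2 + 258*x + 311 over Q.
The polynomial is an irreducible quartic over Q and its discriminant is 29282000, which is not a perfect square, so the Galois group is not contained in A_4. The resolvent cubic y^3 - 79*y^2 + 1852*y - 13072 has exactly one rational root, so the Galois group is C_4 or D_4. The quartic becomes reducible over Q(sqrt(disc)), so the group is C_4.

C_4 (order 4)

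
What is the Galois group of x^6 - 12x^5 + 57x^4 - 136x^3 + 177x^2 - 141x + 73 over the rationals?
The polynomial f is an irreducible sextic over Q, so G = Gal(f/Q) is one of the 16 transitive subgroups 6T1, ..., 6T16 of S_6. The discriminant of f is -7105563, which is not a perfect square, so G is not contained in A_6. The transitive groups of degree 6 not contained in A_6 are: C_6 (6T1, order 6), S_3 (6T2, order 6), D_6 (6T3, order 12), C_3 x S_3 (6T5, order 18), A_4 x C_2 (6T6, order 24), S_4 (6T8, order 24), S_3 x S_3 (6T9, order 36), S_4 x C_2 (6T11, order 48), (S_3 x S_3) : C_2 (6T13, order 72), PGL(2,5) (6T14, order 120), S_6 (6T16, order 720). By Dedekind's theorem, for a prime p not dividing disc(f) the degrees of the irreducible factors of f mod p form the cycle type of an element of G. Factoring f modulo the 37 such primes p <= 167 (skipping 3, 19, which divide the discriminant), each new pattern first appears at: mod 2: f = (x^6 + x^4 + x^2 + x + 1), pattern 6; mod 7: f = (x^3 + x^2 + 3x + 1)(x^3 + x^2 + 4x + 3), pattern 3+3; mod 17: f = (x^2 + 2x + 4)(x^2 + 6x + 6)(x^2 + 14x + 8), pattern 2+2+2; mod 37: f = (x + 3)(x + 10)(x + 16)(x + 18)(x + 19)(x + 33), pattern 1+1+1+1+1+1. No other pattern occurs in this range, so the set of observed cycle types is {6, 3+3, 2+2+2, 1+1+1+1+1+1}. The candidates containing elements of all these cycle types are C_6 (6T1) of order 6, D_6 (6T3) of order 12, C_3 x S_3 (6T5) of order 18, A_4 x C_2 (6T6) of order 24, S_3 x S_3 (6T9) of order 36, S_4 x C_2 (6T11) of order 48, (S_3 x S_3) : C_2 (6T13) of order 72, PGL(2,5) (6T14) of order 120, S_6 (6T16) of order 720; the others are excluded. The observed types are precisely the cycle types that occur in C_6 (6T1). Each of the other remaining candidates has further cycle types, and by the Chebotarev density theorem the matching factorization patterns would occur for a proportion of primes equal to their share of the group: D_6 (6T3) additionally contains elements of type 2+2+1+1 (3 of its 12 elements, about 25% of primes); C_3 x S_3 (6T5) additionally contains elements of type 3+1+1+1 (4 of its 18 elements, about 22% of primes); A_4 x C_2 (6T6) additionally contains elements of type 2+2+1+1, 2+1+1+1+1 (6 of its 24 elements, about 25% of primes); S_3 x S_3 (6T9) additionally contains elements of type 3+1+1+1, 2+2+1+1 (13 of its 36 elements, about 36% of primes); S_4 x C_2 (6T11) additionally contains elements of type 4+2, 4+1+1, 2+2+1+1, 2+1+1+1+1 (24 of its 48 elements, about 50% of primes); (S_3 x S_3) : C_2 (6T13) additionally contains elements of type 4+2, 3+2+1, 3+1+1+1, 2+2+1+1, 2+1+1+1+1 (49 of its 72 elements, about 68% of primes); PGL(2,5) (6T14) additionally contains elements of type 5+1, 4+1+1, 2+2+1+1 (69 of its 120 elements, about 58% of primes); S_6 (6T16) additionally contains elements of type 5+1, 4+2, 4+1+1, 3+2+1, 3+1+1+1, 2+2+1+1, 2+1+1+1+1 (544 of its 720 elements, about 76% of primes). None of the 37 primes tested shows any such pattern (for each of these groups the chance of that is below 10^-4), which rules them out. Hence G = C_6 (6T1), of order 6.

6T1: C_6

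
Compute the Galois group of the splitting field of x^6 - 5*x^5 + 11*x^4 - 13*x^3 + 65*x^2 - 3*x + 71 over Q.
The polynomial f is an irreducible sextic over Q, so G = Gal(f/Q) is one of the 16 transitive subgroups 6T1, ..., 6T16 of S_6. The discriminant of f is -423386583897823, which is not a perfect square, so G is not contained in A_6. The transitive groups of degree 6 not contained in A_6 are: C_6 (6T1, order 6), S_3 (6T2, order 6), D_6 (6T3, order 12), C_3 x S_3 (6T5, order 18), A_4 x C_2 (6T6, order 24), S_4 (6T8, order 24), S_3 x S_3 (6T9, order 36), S_4 x C_2 (6T11, order 48), (S_3 x S_3) : C_2 (6T13, order 72), PGL(2,5) (6T14, order 120), S_6 (6T16, order 720). By Dedekind's theorem, for a prime p not dividing disc(f) the degrees of the irreducible factors of f mod p form the cycle type of an element of G. Factoring f modulo the 37 such primes p <= 173 (skipping 7, 13, 29, which divide the discriminant), each new pattern first appears at: mod 2: f = (x^3 + x + 1)(x^3 + x^2 + 1), pattern 3+3; mod 3: f = (x^6 + x^5 + 2x^4 + 2x^3 + 2x^2 + 2), pattern 6; mod 41: f = (x^2 + 7x + 5)(x^2 + 34x + 24)(x^2 + 36x + 31), pattern 2+2+2; mod 43: f = (x + 14)(x + 19)(x + 26)(x + 32)(x + 35)(x + 41), pattern 1+1+1+1+1+1. No other pattern occurs in this range, so the set of observed cycle types is {3+3, 6, 2+2+2, 1+1+1+1+1+1}. The candidates containing elements of all these cycle types are C_6 (6T1) of order 6, D_6 (6T3) of order 12, C_3 x S_3 (6T5) of order 18, A_4 x C_2 (6T6) of order 24, S_3 x S_3 (6T9) of order 36, S_4 x C_2 (6T11) of order 48, (S_3 x S_3) : C_2 (6T13) of order 72, PGL(2,5) (6T14) of order 120, S_6 (6T16) of order 720; the others are excluded. The observed types are precisely the cycle types that occur in C_6 (6T1). Each of the other remaining candidates has further cycle types, and by the Chebotarev density theorem the matching factorization patterns would occur for a proportion of primes equal to their share of the group: D_6 (6T3) additionally contains elements of type 2+2+1+1 (3 of its 12 elements, about 25% of primes); C_3 x S_3 (6T5) additionally contains elements of type 3+1+1+1 (4 of its 18 elements, about 22% of primes); A_4 x C_2 (6T6) additionally contains elements of type 2+2+1+1, 2+1+1+1+1 (6 of its 24 elements, about 25% of primes); S_3 x S_3 (6T9) additionally contains elements of type 3+1+1+1, 2+2+1+1 (13 of its 36 elements, about 36% of primes); S_4 x C_2 (6T11) additionally contains elements of type 4+2, 4+1+1, 2+2+1+1, 2+1+1+1+1 (24 of its 48 elements, about 50% of primes); (S_3 x S_3) : C_2 (6T13) additionally contains elements of type 4+2, 3+2+1, 3+1+1+1, 2+2+1+1, 2+1+1+1+1 (49 of its 72 elements, about 68% of primes); PGL(2,5) (6T14) additionally contains elements of type 5+1, 4+1+1, 2+2+1+1 (69 of its 120 elements, about 58% of primes); S_6 (6T16) additionally contains elements of type 5+1, 4+2, 4+1+1, 3+2+1, 3+1+1+1, 2+2+1+1, 2+1+1+1+1 (544 of its 720 elements, about 76% of primes). None of the 37 primes tested shows any such pattern (for each of these groups the chance of that is below 10^-4), which rules them out. Hence G = C_6 (6T1), of order 6.

C_6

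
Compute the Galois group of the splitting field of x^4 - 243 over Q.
The polynomial is an irreducible quartic over Q and its discriminant is -3673320192, which is not a perfect square, so the Galois group is not contained in A_4. The resolvent cubic y^3 + 972*y has exactly one rational root, so the Galois group is C_4 or D_4. The quartic remains irreducible over Q(sqrt(disc)), so the group is D_4.

D_4 (also written D4)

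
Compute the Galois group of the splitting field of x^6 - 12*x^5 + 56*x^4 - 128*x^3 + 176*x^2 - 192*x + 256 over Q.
6T8: S_4

The polynomial f is an irreducible sextic over Q, so G = Gal(f/Q) is one of the 16 transitive subgroups 6T1, ..., 6T16 of S_6. The discriminant of f is -5497558138880000, which is not a perfect square, so G is not contained in A_6. The transitive groups of degree 6 not contained in A_6 are: C_6 (6T1, order 6), S_3 (6T2, order 6), D_6 (6T3, order 12), C_3 x S_3 (6T5, order 18), A_4 x C_2 (6T6, order 24), S_4 (6T8, order 24), S_3 x S_3 (6T9, order 36), S_4 x C_2 (6T11, order 48), (S_3 x S_3) : C_2 (6T13, order 72), PGL(2,5) (6T14, order 120), S_6 (6T16, order 720). By Dedekind's theorem, for a prime p not dividing disc(f) the degrees of the irreducible factors of f mod p form the cycle type of an element of G. Factoring f modulo the 22 such primes p <= 89 (skipping 2, 5, which divide the discriminant), each new pattern first appears at: mod 3: f = (x^3 + x^2 + 2x + 1)(x^3 + 2x^2 + x + 1), pattern 3+3; mod 7: f = (x^2 + x + 4)(x^2 + 3x + 5)(x^2 + 5x + 3), pattern 2+2+2; mod 13: f = (x + 3)(x + 6)(x^4 + 5x^3 + 6x^2 + x + 7), pattern 4+1+1; mod 43: f = (x + 17)(x + 22)(x^2 + 39x + 1)(x^2 + 39x + 20), pattern 2+2+1+1. No other pattern occurs in this range, so the set of observed cycle types is {3+3, 2+2+2, 4+1+1, 2+2+1+1}. The candidates containing elements of all these cycle types are S_4 (6T8) of order 24, S_4 x C_2 (6T11) of order 48, PGL(2,5) (6T14) of order 120, S_6 (6T16) of order 720; the others are excluded. The observed types are precisely the cycle types that occur in S_4 (6T8) (apart from the identity). Each of the other remaining candidates has further cycle types, and by the Chebotarev density theorem the matching factorization patterns would occur for a proportion of primes equal to their share of the group: S_4 x C_2 (6T11) additionally contains elements of type 6, 4+2, 2+1+1+1+1 (17 of its 48 elements, about 35% of primes); PGL(2,5) (6T14) additionally contains elements of type 6, 5+1 (44 of its 120 elements, about 37% of primes); S_6 (6T16) additionally contains elements of type 6, 5+1, 4+2, 3+2+1, 3+1+1+1, 2+1+1+1+1 (529 of its 720 elements, about 73% of primes). None of the 22 primes tested shows any such pattern (for each of these groups the chance of that is below 10^-4), which rules them out. Hence G = S_4 (6T8), of order 24.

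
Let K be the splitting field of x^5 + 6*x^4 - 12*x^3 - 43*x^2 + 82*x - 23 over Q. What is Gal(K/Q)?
C_5

The polynomial f is an irreducible quintic over Q, so G = Gal(f/Q) is a transitive subgroup of S_5: one of C_5 (5T1, order 5), D_5 (5T2, order 10), F_20 (5T3, order 20), A_5 (5T4, order 60) or S_5 (5T5, order 120). The discriminant of f is 14320669561 = 119669^2, a perfect square, so G is contained in A_5. The transitive groups of degree 5 contained in A_5 are: C_5 (5T1, order 5), D_5 (5T2, order 10), A_5 (5T4, order 60). By Dedekind's theorem, for a prime p not dividing disc(f) the degrees of the irreducible factors of f mod p form the cycle type of an element of G. Factoring f modulo the 14 such primes p <= 59 (skipping 11, 23, 43, which divide the discriminant), each new pattern first appears at: mod 2: f = (x^5 + x^2 + 1), pattern 5. No other pattern occurs in this range, so the set of observed cycle types is {5}. The candidates containing elements of all these cycle types are C_5 (5T1) of order 5, D_5 (5T2) of order 10, A_5 (5T4) of order 60; the others are excluded. The observed types are precisely the cycle types that occur in C_5 (5T1) (apart from the identity). Each of the other remaining candidates has further cycle types, and by the Chebotarev density theorem the matching factorization patterns would occur for a proportion of primes equal to their share of the group: D_5 (5T2) additionally contains elements of type 2+2+1 (5 of its 10 elements, about 50% of primes); A_5 (5T4) additionally contains elements of type 3+1+1, 2+2+1 (35 of its 60 elements, about 58% of primes). None of the 14 primes tested shows any such pattern (for each of these groups the chance of that is below 10^-4), which rules them out. Hence G = C_5 (5T1), of order 5.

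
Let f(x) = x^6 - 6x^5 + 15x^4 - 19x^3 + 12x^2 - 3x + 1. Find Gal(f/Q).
The polynomial f is an irreducible sextic over Q, so G = Gal(f/Q) is one of the 16 transitive subgroups 6T1, ..., 6T16 of S_6. The discriminant of f is -19683, which is not a perfect square, so G is not contained in A_6. The transitive groups of degree 6 not contained in A_6 are: C_6 (6T1, order 6), S_3 (6T2, order 6), D_6 (6T3, order 12), C_3 x S_3 (6T5, order 18), A_4 x C_2 (6T6, order 24), S_4 (6T8, order 24), S_3 x S_3 (6T9, order 36), S_4 x C_2 (6T11, order 48), (S_3 x S_3) : C_2 (6T13, order 72), PGL(2,5) (6T14, order 120), S_6 (6T16, order 720). By Dedekind's theorem, for a prime p not dividing disc(f) the degrees of the irreducible factors of f mod p form the cycle type of an element of G. Factoring f modulo the 37 such primes p <= 163 (skipping 3, which divides the discriminant), each new pattern first appears at: mod 2: f = (x^6 + x^4 + x^3 + x + 1), pattern 6; mod 7: f = (x^3 + 4x^2 + 3x + 2)(x^3 + 4x^2 + 3x + 4), pattern 3+3; mod 17: f = (x^2 + x + 16)(x^2 + 2x + 15)(x^2 + 8x + 9), pattern 2+2+2; mod 19: f = (x + 1)(x + 2)(x + 9)(x + 12)(x + 13)(x + 14), pattern 1+1+1+1+1+1. No other pattern occurs in this range, so the set of observed cycle types is {6, 3+3, 2+2+2, 1+1+1+1+1+1}. The candidates containing elements of all these cycle types are C_6 (6T1) of order 6, D_6 (6T3) of order 12, C_3 x S_3 (6T5) of order 18, A_4 x C_2 (6T6) of order 24, S_3 x S_3 (6T9) of order 36, S_4 x C_2 (6T11) of order 48, (S_3 x S_3) : C_2 (6T13) of order 72, PGL(2,5) (6T14) of order 120, S_6 (6T16) of order 720; the others are excluded. The observed types are precisely the cycle types that occur in C_6 (6T1). Each of the other remaining candidates has further cycle types, and by the Chebotarev density theorem the matching factorization patterns would occur for a proportion of primes equal to their share of the group: D_6 (6T3) additionally contains elements of type 2+2+1+1 (3 of its 12 elements, about 25% of primes); C_3 x S_3 (6T5) additionally contains elements of type 3+1+1+1 (4 of its 18 elements, about 22% of primes); A_4 x C_2 (6T6) additionally contains elements of type 2+2+1+1, 2+1+1+1+1 (6 of its 24 elements, about 25% of primes); S_3 x S_3 (6T9) additionally contains elements of type 3+1+1+1, 2+2+1+1 (13 of its 36 elements, about 36% of primes); S_4 x C_2 (6T11) additionally contains elements of type 4+2, 4+1+1, 2+2+1+1, 2+1+1+1+1 (24 of its 48 elements, about 50% of primes); (S_3 x S_3) : C_2 (6T13) additionally contains elements of type 4+2, 3+2+1, 3+1+1+1, 2+2+1+1, 2+1+1+1+1 (49 of its 72 elements, about 68% of primes); PGL(2,5) (6T14) additionally contains elements of type 5+1, 4+1+1, 2+2+1+1 (69 of its 120 elements, about 58% of primes); S_6 (6T16) additionally contains elements of type 5+1, 4+2, 4+1+1, 3+2+1, 3+1+1+1, 2+2+1+1, 2+1+1+1+1 (544 of its 720 elements, about 76% of primes). None of the 37 primes tested shows any such pattern (for each of these groups the chance of that is below 10^-4), which rules them out. Hence G = C_6 (6T1), of order 6.

C_6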